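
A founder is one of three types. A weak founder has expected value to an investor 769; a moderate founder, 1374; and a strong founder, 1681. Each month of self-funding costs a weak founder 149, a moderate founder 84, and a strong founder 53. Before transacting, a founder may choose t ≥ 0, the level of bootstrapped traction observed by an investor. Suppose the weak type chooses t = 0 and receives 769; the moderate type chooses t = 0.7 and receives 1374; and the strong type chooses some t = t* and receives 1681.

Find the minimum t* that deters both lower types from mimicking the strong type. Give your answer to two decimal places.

6.12

Weak type (on-path payoff 769) won't mimic when 769 ≥ 1681 − 149·t*, i.e. t* ≥ 6.12.
Moderate type (on-path payoff 1374 − 84×0.7 = 1315.2) won't mimic when 1315.2 ≥ 1681 − 84·t*, i.e. t* ≥ 4.35.
Both must hold, so t* = max(6.12, 4.35) = 6.12. The weak type's constraint binds.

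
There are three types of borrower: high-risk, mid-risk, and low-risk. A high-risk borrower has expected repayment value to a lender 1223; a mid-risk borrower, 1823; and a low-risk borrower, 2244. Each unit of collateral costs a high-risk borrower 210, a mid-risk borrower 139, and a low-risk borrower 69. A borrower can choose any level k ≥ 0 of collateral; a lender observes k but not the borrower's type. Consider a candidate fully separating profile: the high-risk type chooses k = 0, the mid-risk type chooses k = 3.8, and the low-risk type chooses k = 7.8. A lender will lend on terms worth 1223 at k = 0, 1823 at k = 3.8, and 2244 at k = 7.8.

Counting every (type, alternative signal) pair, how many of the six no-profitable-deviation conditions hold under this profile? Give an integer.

Mid-risk (own payoff 1823 − 139×3.8 = 1294.8): to k=0 gives 1223 → no gain ✓; to k=7.8 gives 2244 − 139×7.8 = 1159.8 → no gain ✓.
High-risk (own payoff 1223): to k=3.8 gives 1823 − 210×3.8 = 1025 → no gain ✓; to k=7.8 gives 2244 − 210×7.8 = 606 → no gain ✓.
Low-risk (own payoff 2244 − 69×7.8 = 1705.8): to k=0 gives 1223 → no gain ✓; to k=3.8 gives 1823 − 69×3.8 = 1560.8 → no gain ✓.
6 of the 6 constraints hold; this profile is a separating equilibrium.

6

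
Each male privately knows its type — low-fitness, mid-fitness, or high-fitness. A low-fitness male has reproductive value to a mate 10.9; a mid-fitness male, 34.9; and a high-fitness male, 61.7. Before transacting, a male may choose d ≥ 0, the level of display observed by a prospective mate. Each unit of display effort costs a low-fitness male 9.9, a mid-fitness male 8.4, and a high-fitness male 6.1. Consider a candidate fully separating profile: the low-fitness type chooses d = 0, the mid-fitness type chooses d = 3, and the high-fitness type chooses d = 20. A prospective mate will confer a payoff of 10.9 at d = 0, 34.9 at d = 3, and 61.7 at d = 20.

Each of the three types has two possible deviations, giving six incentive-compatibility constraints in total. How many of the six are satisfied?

3

Mid-fitness (own payoff 34.9 − 8.4×3 = 9.7): to d=0 gives 10.9 → profitable ✗; to d=20 gives 61.7 − 8.4×20 = -106.3 → no gain ✓.
High-fitness (own payoff 61.7 − 6.1×20 = -60.3): to d=0 gives 10.9 → profitable ✗; to d=3 gives 34.9 − 6.1×3 = 16.6 → profitable ✗.
Low-fitness (own payoff 10.9): to d=3 gives 34.9 − 9.9×3 = 5.2 → no gain ✓; to d=20 gives 61.7 − 9.9×20 = -136.3 → no gain ✓.
3 of the 6 constraints hold; not an equilibrium.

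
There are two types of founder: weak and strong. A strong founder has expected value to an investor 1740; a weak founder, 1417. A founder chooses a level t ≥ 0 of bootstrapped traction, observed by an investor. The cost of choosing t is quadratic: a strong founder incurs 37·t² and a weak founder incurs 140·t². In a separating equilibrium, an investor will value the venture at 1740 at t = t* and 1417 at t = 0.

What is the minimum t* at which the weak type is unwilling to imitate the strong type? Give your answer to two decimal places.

The weak type at t = 0 receives 1417; imitating at t* yields 1740 − 140·t*².
Indifference: 1417 = 1740 − 140·t*², so t*² = (1740 − 1417) / 140 ≈ 2.3071.
t* = √2.3071 ≈ 1.52.

1.52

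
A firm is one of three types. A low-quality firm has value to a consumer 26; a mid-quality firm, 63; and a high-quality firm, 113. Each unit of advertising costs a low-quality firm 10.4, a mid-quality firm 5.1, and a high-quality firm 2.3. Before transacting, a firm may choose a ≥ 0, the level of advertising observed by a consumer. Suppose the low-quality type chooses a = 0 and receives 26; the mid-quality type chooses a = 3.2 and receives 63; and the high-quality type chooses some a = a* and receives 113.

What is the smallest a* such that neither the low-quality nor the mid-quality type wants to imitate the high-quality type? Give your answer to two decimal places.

Mid-quality type (on-path payoff 63 − 5.1×3.2 = 46.68) won't mimic when 46.68 ≥ 113 − 5.1·a*, i.e. a* ≥ 13.00.
Low-quality type (on-path payoff 26) won't mimic when 26 ≥ 113 − 10.4·a*, i.e. a* ≥ 8.37.
Both must hold, so a* = max(8.37, 13.00) = 13.00. The mid-quality type's constraint binds.

13.00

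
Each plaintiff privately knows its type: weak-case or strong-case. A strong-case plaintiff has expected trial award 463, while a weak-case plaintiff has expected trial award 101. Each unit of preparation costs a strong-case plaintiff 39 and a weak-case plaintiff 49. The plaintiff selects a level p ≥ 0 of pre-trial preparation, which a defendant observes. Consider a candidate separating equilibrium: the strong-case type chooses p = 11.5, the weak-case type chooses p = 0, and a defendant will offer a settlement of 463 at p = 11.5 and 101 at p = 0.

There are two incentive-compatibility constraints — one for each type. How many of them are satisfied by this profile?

Weak-case type: stay at 0 → 101; mimic → 463 − 49 × 11.5 = -100.5. IC holds (101 ≥ -100.5).
Strong-case type: signal → 463 − 39 × 11.5 = 14.5; deviate to 0 → 101. IC fails (14.5 < 101).
1 of 2 constraints hold, so this profile is not an equilibrium.

1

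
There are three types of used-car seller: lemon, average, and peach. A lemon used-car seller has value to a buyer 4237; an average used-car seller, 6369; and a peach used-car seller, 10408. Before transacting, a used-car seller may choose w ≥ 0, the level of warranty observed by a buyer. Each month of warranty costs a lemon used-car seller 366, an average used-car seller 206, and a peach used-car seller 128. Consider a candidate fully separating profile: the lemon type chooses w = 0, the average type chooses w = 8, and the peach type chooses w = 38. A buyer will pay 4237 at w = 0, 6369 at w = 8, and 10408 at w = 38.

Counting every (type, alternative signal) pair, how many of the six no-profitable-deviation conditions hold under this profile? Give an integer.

6

Peach (own payoff 10408 − 128×38 = 5544): to w=0 gives 4237 → no gain ✓; to w=8 gives 6369 − 128×8 = 5345 → no gain ✓.
Average (own payoff 6369 − 206×8 = 4721): to w=0 gives 4237 → no gain ✓; to w=38 gives 10408 − 206×38 = 2580 → no gain ✓.
Lemon (own payoff 4237): to w=8 gives 6369 − 366×8 = 3441 → no gain ✓; to w=38 gives 10408 − 366×38 = -3500 → no gain ✓.
6 of the 6 constraints hold; this profile is a separating equilibrium.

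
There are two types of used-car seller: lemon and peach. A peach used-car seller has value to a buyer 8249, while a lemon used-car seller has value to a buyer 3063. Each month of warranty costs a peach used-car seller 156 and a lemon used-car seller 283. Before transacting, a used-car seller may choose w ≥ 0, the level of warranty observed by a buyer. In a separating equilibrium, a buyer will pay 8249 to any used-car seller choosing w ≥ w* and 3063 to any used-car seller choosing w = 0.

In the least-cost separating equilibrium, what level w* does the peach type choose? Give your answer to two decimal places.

18.33

A lemon used-car seller choosing w = 0 receives 3063.
Imitating at w* instead would pay 8249 at cost 283·w*, netting 8249 − 283·w*.
Indifference: 3063 = 8249 − 283·w*, so w* = (8249 − 3063) / 283 ≈ 18.33.
This is the lemon type's binding incentive-compatibility constraint; any w ≥ 18.33 sustains separation on that side.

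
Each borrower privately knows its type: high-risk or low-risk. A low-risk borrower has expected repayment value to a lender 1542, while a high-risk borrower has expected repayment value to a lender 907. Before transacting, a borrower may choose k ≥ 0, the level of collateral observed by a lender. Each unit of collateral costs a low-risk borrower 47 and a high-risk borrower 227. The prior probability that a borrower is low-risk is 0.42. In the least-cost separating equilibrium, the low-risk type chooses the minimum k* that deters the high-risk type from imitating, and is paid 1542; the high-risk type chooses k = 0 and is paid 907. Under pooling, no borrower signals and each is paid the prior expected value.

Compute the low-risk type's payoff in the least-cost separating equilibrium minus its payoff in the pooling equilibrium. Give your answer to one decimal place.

236.8

Least-cost separating signal: k* solves 907 = 1542 − 227·k*, so k* = (1542 − 907)/227 ≈ 2.7974.
Low-risk type's separating payoff: 1542 − 47 × k* = 1542 − 47 × (1542 − 907)/227 = 1542 − 29845/227 ≈ 1410.524.
Pooling payoff: 0.42 × 1542 + 0.58 × 907 = 1173.7.
Difference: 1410.524 − 1173.7 = 236.824, i.e. 236.8 to one decimal place.
The low-risk type prefers to separate.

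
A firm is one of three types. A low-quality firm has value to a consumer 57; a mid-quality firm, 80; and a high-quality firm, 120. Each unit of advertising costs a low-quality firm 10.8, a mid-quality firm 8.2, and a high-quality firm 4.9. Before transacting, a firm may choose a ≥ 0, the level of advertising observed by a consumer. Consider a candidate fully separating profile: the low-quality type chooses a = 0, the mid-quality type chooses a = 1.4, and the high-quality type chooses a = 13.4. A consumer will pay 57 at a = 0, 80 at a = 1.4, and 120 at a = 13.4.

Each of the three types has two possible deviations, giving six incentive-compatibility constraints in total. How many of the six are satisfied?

3

High-quality (own payoff 120 − 4.9×13.4 = 54.34): to a=0 gives 57 → profitable ✗; to a=1.4 gives 80 − 4.9×1.4 = 73.14 → profitable ✗.
Low-quality (own payoff 57): to a=1.4 gives 80 − 10.8×1.4 = 64.88 → profitable ✗; to a=13.4 gives 120 − 10.8×13.4 = -24.72 → no gain ✓.
Mid-quality (own payoff 80 − 8.2×1.4 = 68.52): to a=0 gives 57 → no gain ✓; to a=13.4 gives 120 − 8.2×13.4 = 10.12 → no gain ✓.
3 of the 6 constraints hold; not an equilibrium.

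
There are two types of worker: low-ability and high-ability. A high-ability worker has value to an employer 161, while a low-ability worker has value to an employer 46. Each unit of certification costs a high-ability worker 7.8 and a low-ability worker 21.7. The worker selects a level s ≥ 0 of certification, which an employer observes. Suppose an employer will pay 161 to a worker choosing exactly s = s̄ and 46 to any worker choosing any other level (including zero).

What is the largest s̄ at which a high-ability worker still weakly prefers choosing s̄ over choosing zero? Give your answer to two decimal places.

14.74

Choosing s̄ yields the high-ability type 161 − 7.8·s̄; choosing zero yields 46.
The high-ability type is indifferent at 161 − 7.8·s̄ = 46, i.e. s̄ = (161 − 46) / 7.8 ≈ 14.74.
For any s̄ above 14.74 the high-ability type would rather pool at zero, so separation collapses.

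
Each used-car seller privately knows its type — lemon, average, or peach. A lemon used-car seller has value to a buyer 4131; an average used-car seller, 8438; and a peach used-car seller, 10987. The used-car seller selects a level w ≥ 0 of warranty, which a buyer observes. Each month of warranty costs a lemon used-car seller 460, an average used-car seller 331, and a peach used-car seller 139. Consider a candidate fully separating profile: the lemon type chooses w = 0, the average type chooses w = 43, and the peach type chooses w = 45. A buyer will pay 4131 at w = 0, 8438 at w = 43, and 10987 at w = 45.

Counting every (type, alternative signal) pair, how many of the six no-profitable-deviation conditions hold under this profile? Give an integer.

Average (own payoff 8438 − 331×43 = -5795): to w=0 gives 4131 → profitable ✗; to w=45 gives 10987 − 331×45 = -3908 → profitable ✗.
Peach (own payoff 10987 − 139×45 = 4732): to w=0 gives 4131 → no gain ✓; to w=43 gives 8438 − 139×43 = 2461 → no gain ✓.
Lemon (own payoff 4131): to w=43 gives 8438 − 460×43 = -11342 → no gain ✓; to w=45 gives 10987 − 460×45 = -9713 → no gain ✓.
4 of the 6 constraints hold; not an equilibrium.

4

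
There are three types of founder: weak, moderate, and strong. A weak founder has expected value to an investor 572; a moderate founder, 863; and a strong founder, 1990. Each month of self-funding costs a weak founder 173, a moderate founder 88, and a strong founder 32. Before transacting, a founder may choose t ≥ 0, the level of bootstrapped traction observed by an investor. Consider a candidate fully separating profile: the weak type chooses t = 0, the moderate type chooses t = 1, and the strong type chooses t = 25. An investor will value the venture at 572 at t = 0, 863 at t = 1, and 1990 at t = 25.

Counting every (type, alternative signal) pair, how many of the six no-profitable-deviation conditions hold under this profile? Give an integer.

Moderate (own payoff 863 − 88×1 = 775): to t=0 gives 572 → no gain ✓; to t=25 gives 1990 − 88×25 = -210 → no gain ✓.
Strong (own payoff 1990 − 32×25 = 1190): to t=0 gives 572 → no gain ✓; to t=1 gives 863 − 32×1 = 831 → no gain ✓.
Weak (own payoff 572): to t=1 gives 863 − 173×1 = 690 → profitable ✗; to t=25 gives 1990 − 173×25 = -2335 → no gain ✓.
5 of the 6 constraints hold; not an equilibrium.

5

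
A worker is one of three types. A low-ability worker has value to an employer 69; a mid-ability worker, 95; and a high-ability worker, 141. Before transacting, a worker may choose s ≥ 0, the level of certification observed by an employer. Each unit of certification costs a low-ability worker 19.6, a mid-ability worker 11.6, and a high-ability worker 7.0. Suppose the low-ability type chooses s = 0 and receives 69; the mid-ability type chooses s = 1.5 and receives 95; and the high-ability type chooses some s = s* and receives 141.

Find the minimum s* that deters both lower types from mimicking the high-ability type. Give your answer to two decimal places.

Low-ability type (on-path payoff 69) won't mimic when 69 ≥ 141 − 19.6·s*, i.e. s* ≥ 3.67.
Mid-ability type (on-path payoff 95 − 11.6×1.5 = 77.6) won't mimic when 77.6 ≥ 141 − 11.6·s*, i.e. s* ≥ 5.47.
Both must hold, so s* = max(3.67, 5.47) = 5.47. The mid-ability type's constraint binds.

5.47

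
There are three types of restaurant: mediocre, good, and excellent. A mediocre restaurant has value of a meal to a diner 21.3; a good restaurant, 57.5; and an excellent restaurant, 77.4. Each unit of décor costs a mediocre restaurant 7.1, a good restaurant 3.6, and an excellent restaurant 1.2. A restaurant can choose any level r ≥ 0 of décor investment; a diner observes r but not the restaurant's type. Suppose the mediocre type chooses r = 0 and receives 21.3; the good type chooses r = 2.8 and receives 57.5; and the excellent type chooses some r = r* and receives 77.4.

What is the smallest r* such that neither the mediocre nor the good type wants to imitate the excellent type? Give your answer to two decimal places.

Good type (on-path payoff 57.5 − 3.6×2.8 = 47.42) won't mimic when 47.42 ≥ 77.4 − 3.6·r*, i.e. r* ≥ 8.33.
Mediocre type (on-path payoff 21.3) won't mimic when 21.3 ≥ 77.4 − 7.1·r*, i.e. r* ≥ 7.90.
Both must hold, so r* = max(7.90, 8.33) = 8.33. The good type's constraint binds.

8.33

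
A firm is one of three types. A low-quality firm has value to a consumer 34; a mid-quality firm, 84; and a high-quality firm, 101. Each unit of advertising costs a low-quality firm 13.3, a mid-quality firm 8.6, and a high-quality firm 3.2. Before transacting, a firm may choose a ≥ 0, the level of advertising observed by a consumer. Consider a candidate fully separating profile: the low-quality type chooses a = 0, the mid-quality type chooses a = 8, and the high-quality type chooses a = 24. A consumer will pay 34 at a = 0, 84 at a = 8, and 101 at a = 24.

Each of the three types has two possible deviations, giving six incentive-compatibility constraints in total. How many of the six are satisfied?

3

Low-quality (own payoff 34): to a=8 gives 84 − 13.3×8 = -22.4 → no gain ✓; to a=24 gives 101 − 13.3×24 = -218.2 → no gain ✓.
Mid-quality (own payoff 84 − 8.6×8 = 15.2): to a=0 gives 34 → profitable ✗; to a=24 gives 101 − 8.6×24 = -105.4 → no gain ✓.
High-quality (own payoff 101 − 3.2×24 = 24.2): to a=0 gives 34 → profitable ✗; to a=8 gives 84 − 3.2×8 = 58.4 → profitable ✗.
3 of the 6 constraints hold; not an equilibrium.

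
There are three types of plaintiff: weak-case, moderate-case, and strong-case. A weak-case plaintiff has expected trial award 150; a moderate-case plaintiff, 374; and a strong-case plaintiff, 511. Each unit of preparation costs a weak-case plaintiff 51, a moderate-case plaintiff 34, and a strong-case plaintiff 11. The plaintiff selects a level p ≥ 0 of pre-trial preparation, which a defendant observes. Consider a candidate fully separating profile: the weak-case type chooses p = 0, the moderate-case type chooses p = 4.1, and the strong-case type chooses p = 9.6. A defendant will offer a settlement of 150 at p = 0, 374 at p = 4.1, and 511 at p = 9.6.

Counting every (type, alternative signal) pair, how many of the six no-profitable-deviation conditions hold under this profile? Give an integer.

5

Weak-case (own payoff 150): to p=4.1 gives 374 − 51×4.1 = 164.9 → profitable ✗; to p=9.6 gives 511 − 51×9.6 = 21.4 → no gain ✓.
Strong-case (own payoff 511 − 11×9.6 = 405.4): to p=0 gives 150 → no gain ✓; to p=4.1 gives 374 − 11×4.1 = 328.9 → no gain ✓.
Moderate-case (own payoff 374 − 34×4.1 = 234.6): to p=0 gives 150 → no gain ✓; to p=9.6 gives 511 − 34×9.6 = 184.6 → no gain ✓.
5 of the 6 constraints hold; not an equilibrium.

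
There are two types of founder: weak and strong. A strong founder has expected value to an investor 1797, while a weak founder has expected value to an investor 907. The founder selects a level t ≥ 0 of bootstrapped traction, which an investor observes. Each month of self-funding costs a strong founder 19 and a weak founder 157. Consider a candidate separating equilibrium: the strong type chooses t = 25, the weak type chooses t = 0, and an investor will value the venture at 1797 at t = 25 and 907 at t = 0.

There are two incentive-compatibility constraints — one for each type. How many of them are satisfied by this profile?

Strong type: signal → 1797 − 19 × 25 = 1322; deviate to 0 → 907. IC holds (1322 ≥ 907).
Weak type: stay at 0 → 907; mimic → 1797 − 157 × 25 = -2128. IC holds (907 ≥ -2128).
2 of 2 constraints hold, so this is a separating equilibrium.

2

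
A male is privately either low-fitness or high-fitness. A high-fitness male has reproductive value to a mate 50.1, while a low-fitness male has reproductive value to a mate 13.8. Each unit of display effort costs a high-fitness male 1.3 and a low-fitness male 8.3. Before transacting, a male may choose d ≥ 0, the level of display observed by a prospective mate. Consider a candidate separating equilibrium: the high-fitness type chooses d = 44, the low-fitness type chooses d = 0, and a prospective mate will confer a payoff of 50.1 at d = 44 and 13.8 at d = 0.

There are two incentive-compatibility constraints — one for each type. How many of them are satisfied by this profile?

1

Low-fitness type: stay at 0 → 13.8; mimic → 50.1 − 8.3 × 44 = -315.1. IC holds (13.8 ≥ -315.1).
High-fitness type: signal → 50.1 − 1.3 × 44 = -7.1; deviate to 0 → 13.8. IC fails (-7.1 < 13.8).
1 of 2 constraints hold, so this profile is not an equilibrium.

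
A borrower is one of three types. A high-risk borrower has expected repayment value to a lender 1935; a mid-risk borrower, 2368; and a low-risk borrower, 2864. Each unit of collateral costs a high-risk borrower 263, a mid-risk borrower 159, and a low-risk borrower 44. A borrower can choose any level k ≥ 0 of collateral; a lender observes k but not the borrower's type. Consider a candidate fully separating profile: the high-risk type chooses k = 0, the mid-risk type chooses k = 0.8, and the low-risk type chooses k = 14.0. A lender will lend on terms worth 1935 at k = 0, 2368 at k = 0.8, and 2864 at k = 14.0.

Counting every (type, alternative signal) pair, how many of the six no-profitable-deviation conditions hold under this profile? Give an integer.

Mid-risk (own payoff 2368 − 159×0.8 = 2240.8): to k=0 gives 1935 → no gain ✓; to k=14.0 gives 2864 − 159×14.0 = 638 → no gain ✓.
High-risk (own payoff 1935): to k=0.8 gives 2368 − 263×0.8 = 2157.6 → profitable ✗; to k=14.0 gives 2864 − 263×14.0 = -818 → no gain ✓.
Low-risk (own payoff 2864 − 44×14.0 = 2248): to k=0 gives 1935 → no gain ✓; to k=0.8 gives 2368 − 44×0.8 = 2332.8 → profitable ✗.
4 of the 6 constraints hold; not an equilibrium.

4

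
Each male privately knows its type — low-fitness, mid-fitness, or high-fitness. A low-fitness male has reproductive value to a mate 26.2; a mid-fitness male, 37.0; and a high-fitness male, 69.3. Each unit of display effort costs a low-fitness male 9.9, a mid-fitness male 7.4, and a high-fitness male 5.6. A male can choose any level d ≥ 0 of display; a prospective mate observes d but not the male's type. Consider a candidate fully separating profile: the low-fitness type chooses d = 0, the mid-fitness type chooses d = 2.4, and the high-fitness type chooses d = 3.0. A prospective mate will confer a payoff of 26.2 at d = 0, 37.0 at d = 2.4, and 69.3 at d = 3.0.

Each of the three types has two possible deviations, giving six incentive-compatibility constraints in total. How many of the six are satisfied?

Mid-fitness (own payoff 37.0 − 7.4×2.4 = 19.24): to d=0 gives 26.2 → profitable ✗; to d=3.0 gives 69.3 − 7.4×3.0 = 47.1 → profitable ✗.
Low-fitness (own payoff 26.2): to d=2.4 gives 37.0 − 9.9×2.4 = 13.24 → no gain ✓; to d=3.0 gives 69.3 − 9.9×3.0 = 39.6 → profitable ✗.
High-fitness (own payoff 69.3 − 5.6×3.0 = 52.5): to d=0 gives 26.2 → no gain ✓; to d=2.4 gives 37.0 − 5.6×2.4 = 23.56 → no gain ✓.
3 of the 6 constraints hold; not an equilibrium.

3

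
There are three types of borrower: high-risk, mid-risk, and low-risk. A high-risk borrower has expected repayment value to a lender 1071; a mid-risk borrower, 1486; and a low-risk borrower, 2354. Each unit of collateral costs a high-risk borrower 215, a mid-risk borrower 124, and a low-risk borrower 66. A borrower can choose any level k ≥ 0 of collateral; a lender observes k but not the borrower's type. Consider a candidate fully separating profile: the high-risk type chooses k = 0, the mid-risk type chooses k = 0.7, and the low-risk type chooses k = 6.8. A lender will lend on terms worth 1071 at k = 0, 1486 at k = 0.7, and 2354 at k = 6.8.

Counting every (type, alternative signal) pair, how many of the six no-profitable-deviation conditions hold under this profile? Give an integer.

4

Low-risk (own payoff 2354 − 66×6.8 = 1905.2): to k=0 gives 1071 → no gain ✓; to k=0.7 gives 1486 − 66×0.7 = 1439.8 → no gain ✓.
High-risk (own payoff 1071): to k=0.7 gives 1486 − 215×0.7 = 1335.5 → profitable ✗; to k=6.8 gives 2354 − 215×6.8 = 892 → no gain ✓.
Mid-risk (own payoff 1486 − 124×0.7 = 1399.2): to k=0 gives 1071 → no gain ✓; to k=6.8 gives 2354 − 124×6.8 = 1510.8 → profitable ✗.
4 of the 6 constraints hold; not an equilibrium.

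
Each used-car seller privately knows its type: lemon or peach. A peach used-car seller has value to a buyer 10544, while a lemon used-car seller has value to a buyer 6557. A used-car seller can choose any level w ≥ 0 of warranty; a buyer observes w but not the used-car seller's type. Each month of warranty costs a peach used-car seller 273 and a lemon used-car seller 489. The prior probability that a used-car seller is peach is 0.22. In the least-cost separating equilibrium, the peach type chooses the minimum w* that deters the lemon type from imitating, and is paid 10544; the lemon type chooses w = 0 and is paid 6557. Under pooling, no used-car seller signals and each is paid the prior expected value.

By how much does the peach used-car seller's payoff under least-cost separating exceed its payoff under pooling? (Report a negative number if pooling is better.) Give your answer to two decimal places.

883.99

Least-cost separating signal: w* solves 6557 = 10544 − 489·w*, so w* = (10544 − 6557)/489 ≈ 8.1534.
Peach type's separating payoff: 10544 − 273 × w* = 10544 − 273 × (10544 − 6557)/489 = 10544 − 1088451/489 ≈ 8318.1288.
Pooling payoff: 0.22 × 10544 + 0.78 × 6557 = 7434.14.
Difference: 8318.1288 − 7434.14 = 883.9888, i.e. 883.99 to two decimal places.
The peach type prefers to separate.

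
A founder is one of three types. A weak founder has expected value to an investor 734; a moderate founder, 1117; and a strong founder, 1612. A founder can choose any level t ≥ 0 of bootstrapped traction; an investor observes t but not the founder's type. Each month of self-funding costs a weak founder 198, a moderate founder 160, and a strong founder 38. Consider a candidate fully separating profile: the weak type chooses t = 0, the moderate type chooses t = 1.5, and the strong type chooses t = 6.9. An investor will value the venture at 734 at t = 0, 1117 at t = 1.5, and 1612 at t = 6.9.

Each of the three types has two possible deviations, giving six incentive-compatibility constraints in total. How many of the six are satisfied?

5

Weak (own payoff 734): to t=1.5 gives 1117 − 198×1.5 = 820 → profitable ✗; to t=6.9 gives 1612 − 198×6.9 = 245.8 → no gain ✓.
Strong (own payoff 1612 − 38×6.9 = 1349.8): to t=0 gives 734 → no gain ✓; to t=1.5 gives 1117 − 38×1.5 = 1060 → no gain ✓.
Moderate (own payoff 1117 − 160×1.5 = 877): to t=0 gives 734 → no gain ✓; to t=6.9 gives 1612 − 160×6.9 = 508 → no gain ✓.
5 of the 6 constraints hold; not an equilibrium.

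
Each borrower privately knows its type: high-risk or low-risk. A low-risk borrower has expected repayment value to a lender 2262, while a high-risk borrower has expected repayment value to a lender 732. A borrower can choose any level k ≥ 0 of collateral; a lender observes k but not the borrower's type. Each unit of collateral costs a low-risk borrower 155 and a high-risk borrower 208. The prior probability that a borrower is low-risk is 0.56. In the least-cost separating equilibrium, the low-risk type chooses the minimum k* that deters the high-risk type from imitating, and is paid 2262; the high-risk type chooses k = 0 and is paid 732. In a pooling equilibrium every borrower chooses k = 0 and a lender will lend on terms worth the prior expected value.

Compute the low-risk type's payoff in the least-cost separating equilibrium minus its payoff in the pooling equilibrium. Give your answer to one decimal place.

Least-cost separating signal: k* solves 732 = 2262 − 208·k*, so k* = (2262 − 732)/208 ≈ 7.3558.
Low-risk type's separating payoff: 2262 − 155 × k* = 2262 − 155 × (2262 − 732)/208 = 2262 − 237150/208 ≈ 1121.856.
Pooling payoff: 0.56 × 2262 + 0.44 × 732 = 1588.8.
Difference: 1121.856 − 1588.8 = -466.944, i.e. -466.9 to one decimal place.
The low-risk type would prefer the pooling outcome.

-466.9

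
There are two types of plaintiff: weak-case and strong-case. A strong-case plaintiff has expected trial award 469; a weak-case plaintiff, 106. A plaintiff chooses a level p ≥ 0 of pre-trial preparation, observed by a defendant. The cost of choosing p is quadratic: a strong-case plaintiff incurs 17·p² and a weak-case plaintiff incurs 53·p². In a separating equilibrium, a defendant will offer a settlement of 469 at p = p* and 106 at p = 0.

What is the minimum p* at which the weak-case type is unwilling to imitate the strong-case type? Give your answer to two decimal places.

The weak-case type at p = 0 receives 106; imitating at p* yields 469 − 53·p*².
Indifference: 106 = 469 − 53·p*², so p*² = (469 − 106) / 53 ≈ 6.8491.
p* = √6.8491 ≈ 2.62.

2.62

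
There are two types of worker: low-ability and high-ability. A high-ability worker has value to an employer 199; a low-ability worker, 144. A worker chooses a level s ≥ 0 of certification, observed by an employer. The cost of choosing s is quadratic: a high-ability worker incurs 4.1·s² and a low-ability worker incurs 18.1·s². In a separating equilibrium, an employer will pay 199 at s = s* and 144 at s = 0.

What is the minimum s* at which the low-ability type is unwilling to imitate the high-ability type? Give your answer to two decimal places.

1.74

The low-ability type at s = 0 receives 144; imitating at s* yields 199 − 18.1·s*².
Indifference: 144 = 199 − 18.1·s*², so s*² = (199 − 144) / 18.1 ≈ 3.0387.
s* = √3.0387 ≈ 1.74.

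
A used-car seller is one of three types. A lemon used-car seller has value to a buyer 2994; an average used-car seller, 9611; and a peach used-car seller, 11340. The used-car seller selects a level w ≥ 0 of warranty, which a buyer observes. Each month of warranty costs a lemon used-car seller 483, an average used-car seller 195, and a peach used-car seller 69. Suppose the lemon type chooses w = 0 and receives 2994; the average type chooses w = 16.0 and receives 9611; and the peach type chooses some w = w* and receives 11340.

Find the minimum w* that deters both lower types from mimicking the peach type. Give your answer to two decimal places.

Lemon type (on-path payoff 2994) won't mimic when 2994 ≥ 11340 − 483·w*, i.e. w* ≥ 17.28.
Average type (on-path payoff 9611 − 195×16.0 = 6491) won't mimic when 6491 ≥ 11340 − 195·w*, i.e. w* ≥ 24.87.
Both must hold, so w* = max(17.28, 24.87) = 24.87. The average type's constraint binds.

24.87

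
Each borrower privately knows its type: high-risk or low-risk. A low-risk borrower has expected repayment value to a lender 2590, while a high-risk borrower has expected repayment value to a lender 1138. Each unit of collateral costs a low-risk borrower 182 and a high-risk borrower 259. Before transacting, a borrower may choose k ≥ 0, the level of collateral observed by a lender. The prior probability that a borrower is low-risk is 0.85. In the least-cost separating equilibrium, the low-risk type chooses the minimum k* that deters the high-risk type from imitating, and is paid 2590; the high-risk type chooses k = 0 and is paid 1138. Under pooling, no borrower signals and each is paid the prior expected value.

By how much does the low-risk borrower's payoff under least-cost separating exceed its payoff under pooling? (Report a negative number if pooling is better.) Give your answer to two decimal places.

Least-cost separating signal: k* solves 1138 = 2590 − 259·k*, so k* = (2590 − 1138)/259 ≈ 5.6062.
Low-risk type's separating payoff: 2590 − 182 × k* = 2590 − 182 × (2590 − 1138)/259 = 2590 − 264264/259 ≈ 1569.6757.
Pooling payoff: 0.85 × 2590 + 0.15 × 1138 = 2372.2.
Difference: 1569.6757 − 2372.2 = -802.5243, i.e. -802.52 to two decimal places.
The low-risk type would prefer the pooling outcome.

-802.52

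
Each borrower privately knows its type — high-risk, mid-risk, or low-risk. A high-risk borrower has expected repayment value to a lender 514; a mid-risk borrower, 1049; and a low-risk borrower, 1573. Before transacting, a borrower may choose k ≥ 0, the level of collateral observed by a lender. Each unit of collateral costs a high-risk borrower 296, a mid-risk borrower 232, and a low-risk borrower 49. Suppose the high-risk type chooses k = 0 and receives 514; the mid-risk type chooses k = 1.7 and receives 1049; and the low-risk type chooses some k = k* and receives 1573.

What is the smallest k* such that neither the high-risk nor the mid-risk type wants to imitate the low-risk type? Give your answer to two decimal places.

Mid-risk type (on-path payoff 1049 − 232×1.7 = 654.6) won't mimic when 654.6 ≥ 1573 − 232·k*, i.e. k* ≥ 3.96.
High-risk type (on-path payoff 514) won't mimic when 514 ≥ 1573 − 296·k*, i.e. k* ≥ 3.58.
Both must hold, so k* = max(3.58, 3.96) = 3.96. The mid-risk type's constraint binds.

3.96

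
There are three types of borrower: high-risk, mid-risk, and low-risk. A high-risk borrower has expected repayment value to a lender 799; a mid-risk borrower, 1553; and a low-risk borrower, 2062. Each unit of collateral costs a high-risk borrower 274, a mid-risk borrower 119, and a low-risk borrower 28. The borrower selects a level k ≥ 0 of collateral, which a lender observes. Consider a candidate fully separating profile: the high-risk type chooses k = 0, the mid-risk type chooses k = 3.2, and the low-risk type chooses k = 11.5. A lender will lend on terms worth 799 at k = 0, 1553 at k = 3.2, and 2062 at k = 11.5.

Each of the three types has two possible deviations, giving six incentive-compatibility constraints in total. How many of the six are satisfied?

6

Low-risk (own payoff 2062 − 28×11.5 = 1740): to k=0 gives 799 → no gain ✓; to k=3.2 gives 1553 − 28×3.2 = 1463.4 → no gain ✓.
High-risk (own payoff 799): to k=3.2 gives 1553 − 274×3.2 = 676.2 → no gain ✓; to k=11.5 gives 2062 − 274×11.5 = -1089 → no gain ✓.
Mid-risk (own payoff 1553 − 119×3.2 = 1172.2): to k=0 gives 799 → no gain ✓; to k=11.5 gives 2062 − 119×11.5 = 693.5 → no gain ✓.
6 of the 6 constraints hold; this profile is a separating equilibrium.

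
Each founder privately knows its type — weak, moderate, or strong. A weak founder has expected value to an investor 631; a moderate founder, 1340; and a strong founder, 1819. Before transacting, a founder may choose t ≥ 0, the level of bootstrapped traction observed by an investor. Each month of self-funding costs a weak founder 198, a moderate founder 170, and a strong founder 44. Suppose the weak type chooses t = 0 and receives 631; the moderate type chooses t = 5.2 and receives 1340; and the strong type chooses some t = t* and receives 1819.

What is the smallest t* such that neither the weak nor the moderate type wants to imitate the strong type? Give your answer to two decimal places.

Weak type (on-path payoff 631) won't mimic when 631 ≥ 1819 − 198·t*, i.e. t* ≥ 6.00.
Moderate type (on-path payoff 1340 − 170×5.2 = 456) won't mimic when 456 ≥ 1819 − 170·t*, i.e. t* ≥ 8.02.
Both must hold, so t* = max(6.00, 8.02) = 8.02. The moderate type's constraint binds.

8.02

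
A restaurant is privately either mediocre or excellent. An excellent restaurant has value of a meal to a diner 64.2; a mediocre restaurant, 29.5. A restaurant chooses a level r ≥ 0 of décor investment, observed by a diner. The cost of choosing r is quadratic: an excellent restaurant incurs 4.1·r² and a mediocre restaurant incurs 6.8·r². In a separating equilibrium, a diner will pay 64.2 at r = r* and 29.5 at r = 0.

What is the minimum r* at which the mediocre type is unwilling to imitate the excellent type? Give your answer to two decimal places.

2.26

The mediocre type at r = 0 receives 29.5; imitating at r* yields 64.2 − 6.8·r*².
Indifference: 29.5 = 64.2 − 6.8·r*², so r*² = (64.2 − 29.5) / 6.8 ≈ 5.1029.
r* = √5.1029 ≈ 2.26.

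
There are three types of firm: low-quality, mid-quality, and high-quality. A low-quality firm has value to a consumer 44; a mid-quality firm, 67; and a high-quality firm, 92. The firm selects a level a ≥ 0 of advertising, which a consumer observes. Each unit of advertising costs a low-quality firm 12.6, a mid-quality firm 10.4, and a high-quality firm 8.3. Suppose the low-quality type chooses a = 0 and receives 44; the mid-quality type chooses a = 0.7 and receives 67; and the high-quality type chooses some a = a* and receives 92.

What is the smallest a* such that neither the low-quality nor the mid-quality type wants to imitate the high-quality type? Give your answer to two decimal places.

Low-quality type (on-path payoff 44) won't mimic when 44 ≥ 92 − 12.6·a*, i.e. a* ≥ 3.81.
Mid-quality type (on-path payoff 67 − 10.4×0.7 = 59.72) won't mimic when 59.72 ≥ 92 − 10.4·a*, i.e. a* ≥ 3.10.
Both must hold, so a* = max(3.81, 3.10) = 3.81. The low-quality type's constraint binds.

3.81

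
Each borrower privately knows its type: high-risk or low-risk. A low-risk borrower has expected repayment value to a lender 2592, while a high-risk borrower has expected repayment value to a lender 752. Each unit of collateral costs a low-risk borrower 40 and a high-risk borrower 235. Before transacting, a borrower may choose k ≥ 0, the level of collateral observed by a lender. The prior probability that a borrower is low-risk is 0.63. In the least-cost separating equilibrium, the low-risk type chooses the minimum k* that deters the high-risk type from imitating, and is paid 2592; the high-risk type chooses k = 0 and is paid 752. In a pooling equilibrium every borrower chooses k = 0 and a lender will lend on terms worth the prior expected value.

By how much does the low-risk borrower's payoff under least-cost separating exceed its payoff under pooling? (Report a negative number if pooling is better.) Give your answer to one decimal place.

Least-cost separating signal: k* solves 752 = 2592 − 235·k*, so k* = (2592 − 752)/235 ≈ 7.8298.
Low-risk type's separating payoff: 2592 − 40 × k* = 2592 − 40 × (2592 − 752)/235 = 2592 − 73600/235 ≈ 2278.809.
Pooling payoff: 0.63 × 2592 + 0.37 × 752 = 1911.2.
Difference: 2278.809 − 1911.2 = 367.609, i.e. 367.6 to one decimal place.
The low-risk type prefers to separate.

367.6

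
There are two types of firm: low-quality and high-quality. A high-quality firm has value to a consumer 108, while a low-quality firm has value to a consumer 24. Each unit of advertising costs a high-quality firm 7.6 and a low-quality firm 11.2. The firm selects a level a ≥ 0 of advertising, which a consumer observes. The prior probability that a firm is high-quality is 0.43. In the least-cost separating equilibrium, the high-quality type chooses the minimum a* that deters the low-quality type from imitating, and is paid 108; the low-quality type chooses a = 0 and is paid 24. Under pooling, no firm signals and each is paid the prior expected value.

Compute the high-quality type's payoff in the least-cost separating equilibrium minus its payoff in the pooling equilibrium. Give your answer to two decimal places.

-9.12

Least-cost separating signal: a* solves 24 = 108 − 11.2·a*, so a* = (108 − 24)/11.2 = 7.5.
High-quality type's separating payoff: 108 − 7.6 × a* = 108 − 7.6 × (108 − 24)/11.2 = 108 − 638.4/11.2 = 51.
Pooling payoff: 0.43 × 108 + 0.57 × 24 = 60.12.
Difference: 51 − 60.12 = -9.12.
The high-quality type would prefer the pooling outcome.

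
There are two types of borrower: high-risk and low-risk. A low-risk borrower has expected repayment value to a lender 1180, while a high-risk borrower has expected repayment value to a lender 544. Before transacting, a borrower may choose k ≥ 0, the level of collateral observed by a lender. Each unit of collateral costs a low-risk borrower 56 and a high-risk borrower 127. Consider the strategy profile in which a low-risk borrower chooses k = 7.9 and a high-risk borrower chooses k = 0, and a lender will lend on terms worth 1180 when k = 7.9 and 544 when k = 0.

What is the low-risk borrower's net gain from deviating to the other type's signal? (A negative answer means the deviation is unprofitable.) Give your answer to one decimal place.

Playing k = 7.9 the low-risk borrower receives 1180 − 56 × 7.9 = 737.6.
Deviating to k = 0 yields 544 instead.
Gain from deviating: 544 − 737.6 = -193.6.
The gain is negative, so the low-risk type's incentive-compatibility constraint is satisfied.

-193.6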